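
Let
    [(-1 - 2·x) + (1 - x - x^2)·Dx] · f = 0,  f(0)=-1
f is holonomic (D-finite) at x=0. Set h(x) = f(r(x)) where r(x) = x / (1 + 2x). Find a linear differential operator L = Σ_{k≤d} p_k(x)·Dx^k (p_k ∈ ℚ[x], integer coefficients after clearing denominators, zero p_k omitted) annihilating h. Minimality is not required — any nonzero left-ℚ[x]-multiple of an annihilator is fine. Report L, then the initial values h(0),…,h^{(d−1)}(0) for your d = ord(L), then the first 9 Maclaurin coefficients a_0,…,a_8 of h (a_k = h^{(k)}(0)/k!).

L = (-1 - 4·x) + (1 + 5·x + 7·x^2 + 2·x^3)·Dx  (order 1).
h: a_k = -1, -1, 0, 1, -3, 8, -21, 55, -144, …
ICs: h(0) = -1.

f: a_k = -1, -1, -2, -3, -5, -8, -13, -21, -34, …
Substitute x→r, Dx→(1/r')Dx; clear ⇒ L₀.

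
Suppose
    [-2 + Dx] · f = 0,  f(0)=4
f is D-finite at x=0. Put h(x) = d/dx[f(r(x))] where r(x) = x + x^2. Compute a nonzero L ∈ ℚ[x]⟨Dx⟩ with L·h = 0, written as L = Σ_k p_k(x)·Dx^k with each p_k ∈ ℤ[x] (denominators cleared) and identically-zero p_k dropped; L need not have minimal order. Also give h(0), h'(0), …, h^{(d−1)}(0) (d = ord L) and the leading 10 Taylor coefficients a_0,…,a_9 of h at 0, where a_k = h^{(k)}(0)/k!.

L = (4 + 8·x + 8·x^2) + (-1 - 2·x)·Dx  (order 1).
h: a_k = 8, 32, 64, 320/3, 416/3, 2432/15, 7424/45, 48896/315, 8384/63, 303872/2835, …
ICs: h(0) = 8.

f: a_k = 4, 8, 8, 16/3, 8/3, 16/15, 16/45, 32/315, 8/315, 16/2835, …
f∘r: x↦r, Dx↦Dx/r' in L_f ⇒ L₀.
Differentiate: ansatz ord ≤ ord L₀ ⇒ L.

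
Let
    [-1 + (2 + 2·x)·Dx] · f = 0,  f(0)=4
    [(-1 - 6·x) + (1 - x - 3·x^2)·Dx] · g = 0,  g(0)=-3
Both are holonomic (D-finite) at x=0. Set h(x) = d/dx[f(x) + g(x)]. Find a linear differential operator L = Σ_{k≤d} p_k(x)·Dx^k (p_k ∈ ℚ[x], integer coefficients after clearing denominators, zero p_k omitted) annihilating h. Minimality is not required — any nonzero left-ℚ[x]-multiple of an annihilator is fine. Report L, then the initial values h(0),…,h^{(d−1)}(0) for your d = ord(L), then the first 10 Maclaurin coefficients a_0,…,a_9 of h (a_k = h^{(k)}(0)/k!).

f: a_k = 4, 2, -1/2, 1/4, -5/32, 7/64, -21/256, 33/512, -429/8192, 715/16384, …
g: a_k = -3, -3, -12, -21, -57, -120, -291, -651, -1524, -3477, …
L₀ := lclm(L_f,L_g); ord L₀ ≤ 1+1.
Differentiate: ansatz ord ≤ ord L₀ ⇒ L.
L = (-108 - 690·x - 1260·x^2 - 1620·x^3 - 810·x^4) + (-165 - 1476·x - 3819·x^2 - 6408·x^3 - 6345·x^4 - 2430·x^5)·Dx + (34 + 114·x + 134·x^2 - 378·x^3 - 1422·x^4 - 1530·x^5 - 540·x^6)·Dx^2  (order 2).
h: a_k = -1, -25, -249/4, -1829/8, -38365/64, -223551/128, -2332953/512, -12485037/1024, -512698077/16384, -2637508475/32768, …
ICs: h(0) = -1, h′(0) = -25.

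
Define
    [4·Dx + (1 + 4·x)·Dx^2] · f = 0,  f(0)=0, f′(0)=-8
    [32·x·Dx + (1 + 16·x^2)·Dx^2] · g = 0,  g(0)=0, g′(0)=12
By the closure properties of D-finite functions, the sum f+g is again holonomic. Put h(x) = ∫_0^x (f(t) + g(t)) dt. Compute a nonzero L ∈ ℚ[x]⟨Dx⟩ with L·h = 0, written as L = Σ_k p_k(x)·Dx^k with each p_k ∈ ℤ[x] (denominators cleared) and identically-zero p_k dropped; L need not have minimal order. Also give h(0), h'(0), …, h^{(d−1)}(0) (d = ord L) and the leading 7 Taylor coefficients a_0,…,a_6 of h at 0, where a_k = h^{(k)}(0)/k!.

f: a_k = 0, -8, 16, -128/3, 128, -2048/5, 4096/3, …
g: a_k = 0, 12, 0, -64, 0, 3072/5, 0, …
Sum ⇒ L₀ = lclm(L_f,L_g) in ℚ(x)⟨Dx⟩.
∫: right-multiply L₀ by Dx.
L = (-32 - 384·x + 1536·x^2 + 2048·x^3)·Dx^2 + (-16 - 64·x + 3072·x^3 + 4096·x^4)·Dx^3 + (-1 + 4·x + 32·x^2 + 128·x^3 + 768·x^4 + 1024·x^5)·Dx^4  (order 4).
h: a_k = 0, 0, 2, 16/3, -80/3, 128/5, 512/15, …
ICs: h(0) = 0, h′(0) = 0, h′′(0) = 4, h′′′(0) = 32.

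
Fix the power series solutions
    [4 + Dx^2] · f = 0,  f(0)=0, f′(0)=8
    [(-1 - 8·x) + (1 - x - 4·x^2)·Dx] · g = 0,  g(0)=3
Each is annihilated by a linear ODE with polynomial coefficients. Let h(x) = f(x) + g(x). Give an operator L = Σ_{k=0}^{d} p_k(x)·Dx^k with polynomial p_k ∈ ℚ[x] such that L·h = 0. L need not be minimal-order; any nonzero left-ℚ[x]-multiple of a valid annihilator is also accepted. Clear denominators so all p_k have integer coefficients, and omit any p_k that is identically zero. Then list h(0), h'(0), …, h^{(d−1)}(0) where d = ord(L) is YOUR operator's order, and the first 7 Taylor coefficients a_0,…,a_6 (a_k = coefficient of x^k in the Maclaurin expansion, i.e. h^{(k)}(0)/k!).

f: a_k = 0, 8, 0, -16/3, 0, 16/15, 0, …
g: a_k = 3, 3, 15, 27, 87, 195, 543, …
Sum ⇒ L₀ = lclm(L_f,L_g) in ℚ(x)⟨Dx⟩.
L = (-116 - 1008·x - 968·x^2 - 2688·x^3 - 640·x^4 - 1024·x^5) + (28 + 4·x - 8·x^2 - 200·x^3 - 480·x^4 - 384·x^5 - 512·x^6)·Dx + (-29 - 252·x - 242·x^2 - 672·x^3 - 160·x^4 - 256·x^5)·Dx^2 + (7 + x - 2·x^2 - 50·x^3 - 120·x^4 - 96·x^5 - 128·x^6)·Dx^3  (order 3).
h: a_k = 3, 11, 15, 65/3, 87, 2941/15, 543, …
ICs: h(0) = 3, h′(0) = 11, h′′(0) = 30.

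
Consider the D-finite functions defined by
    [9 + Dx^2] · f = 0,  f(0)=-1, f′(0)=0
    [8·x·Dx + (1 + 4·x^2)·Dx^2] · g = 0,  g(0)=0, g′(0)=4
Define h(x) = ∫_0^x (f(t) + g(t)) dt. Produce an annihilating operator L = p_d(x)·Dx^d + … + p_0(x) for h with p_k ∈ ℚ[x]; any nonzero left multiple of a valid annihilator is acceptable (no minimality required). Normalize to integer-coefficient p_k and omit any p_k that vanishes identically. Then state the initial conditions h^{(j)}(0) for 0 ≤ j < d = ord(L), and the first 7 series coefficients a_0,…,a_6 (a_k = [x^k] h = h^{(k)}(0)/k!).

f: a_k = -1, 0, 9/2, 0, -27/8, 0, 81/80, …
g: a_k = 0, 4, 0, -16/3, 0, 64/5, 0, …
Weyl lclm of L_f,L_g ⇒ L₀ (ord ≤ 4).
∫: right-multiply L₀ by Dx.
L = (-2808·x + 19008·x^3 + 10368·x^5)·Dx^2 + (9 + 1548·x^2 + 7344·x^4 + 5184·x^6)·Dx^3 + (-312·x + 2112·x^3 + 1152·x^5)·Dx^4 + (1 + 172·x^2 + 816·x^4 + 576·x^6)·Dx^5  (order 5).
h: a_k = 0, -1, 2, 3/2, -4/3, -27/40, 32/15, …
ICs: h(0) = 0, h′(0) = -1, h′′(0) = 4, h′′′(0) = 9, h′′′′(0) = -32.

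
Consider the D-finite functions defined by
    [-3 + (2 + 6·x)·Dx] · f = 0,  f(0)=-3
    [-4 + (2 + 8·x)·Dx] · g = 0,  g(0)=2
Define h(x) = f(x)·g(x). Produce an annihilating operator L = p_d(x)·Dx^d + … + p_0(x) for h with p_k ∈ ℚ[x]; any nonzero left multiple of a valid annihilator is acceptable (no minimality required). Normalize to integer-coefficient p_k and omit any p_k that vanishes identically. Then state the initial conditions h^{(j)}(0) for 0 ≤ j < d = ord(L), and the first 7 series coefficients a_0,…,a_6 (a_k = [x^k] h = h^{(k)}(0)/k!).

L = (-7 - 24·x) + (2 + 14·x + 24·x^2)·Dx  (order 1).
h: a_k = -6, -21, 3/4, -21/8, 591/64, -4179/128, 59391/512, …
ICs: h(0) = -6.

f: a_k = -3, -9/2, 27/8, -81/16, 1215/128, -5103/256, 45927/1024, …
g: a_k = 2, 4, -4, 8, -20, 56, -168, …
Product ⇒ symmetric product L₀, ord ≤ 1.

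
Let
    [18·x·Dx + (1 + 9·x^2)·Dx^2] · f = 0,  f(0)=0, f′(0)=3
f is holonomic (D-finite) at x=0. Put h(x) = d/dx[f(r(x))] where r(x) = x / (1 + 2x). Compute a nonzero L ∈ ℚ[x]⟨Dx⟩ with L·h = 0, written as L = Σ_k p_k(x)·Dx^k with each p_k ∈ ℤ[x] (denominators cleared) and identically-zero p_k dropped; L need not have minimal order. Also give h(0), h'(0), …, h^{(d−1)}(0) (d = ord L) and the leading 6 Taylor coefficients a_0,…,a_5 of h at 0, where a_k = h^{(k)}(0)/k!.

f: a_k = 0, 3, 0, -9, 0, 243/5, …
f∘r: x↦r, Dx↦Dx/r' in L_f ⇒ L₀.
h=h₀': d/dx-closure on L₀ ⇒ L.
L = (4 + 26·x) + (1 + 4·x + 13·x^2)·Dx  (order 1).
h: a_k = 3, -12, 9, 120, -597, 828, …
ICs: h(0) = 3.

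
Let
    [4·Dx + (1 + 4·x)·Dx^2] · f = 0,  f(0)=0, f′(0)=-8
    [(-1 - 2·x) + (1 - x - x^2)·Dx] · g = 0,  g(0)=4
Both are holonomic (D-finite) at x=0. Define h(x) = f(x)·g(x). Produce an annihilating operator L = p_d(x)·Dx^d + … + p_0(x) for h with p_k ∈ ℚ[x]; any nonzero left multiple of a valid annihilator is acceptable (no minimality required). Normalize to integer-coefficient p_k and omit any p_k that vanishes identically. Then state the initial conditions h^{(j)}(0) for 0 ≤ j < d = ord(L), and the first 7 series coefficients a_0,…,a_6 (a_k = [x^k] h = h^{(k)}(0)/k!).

L = (6 + 16·x) + (-2 + 16·x + 20·x^2)·Dx + (-1 - 3·x + 5·x^2 + 4·x^3)·Dx^2  (order 2).
h: a_k = 0, -32, 32, -512/3, 1120/3, -21536/15, 65984/15, …
ICs: h(0) = 0, h′(0) = -32.

f: a_k = 0, -8, 16, -128/3, 128, -2048/5, 4096/3, …
g: a_k = 4, 4, 8, 12, 20, 32, 52, …
Product ⇒ symmetric product L₀, ord ≤ 2.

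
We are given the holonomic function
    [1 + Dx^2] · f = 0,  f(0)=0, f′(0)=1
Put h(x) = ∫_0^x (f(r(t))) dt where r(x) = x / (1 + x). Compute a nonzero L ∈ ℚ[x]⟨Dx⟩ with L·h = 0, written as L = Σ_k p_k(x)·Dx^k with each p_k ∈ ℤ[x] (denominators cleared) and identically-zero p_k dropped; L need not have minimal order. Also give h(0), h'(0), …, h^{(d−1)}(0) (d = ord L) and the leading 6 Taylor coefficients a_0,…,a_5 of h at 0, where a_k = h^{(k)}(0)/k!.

f: a_k = 0, 1, 0, -1/6, 0, 1/120, …
L₀ from L_f via x↦r, Dx↦r'^{-1}Dx.
h=∫h₀ ⇒ L = L₀·Dx.
L = Dx + (2 + 6·x + 6·x^2 + 2·x^3)·Dx^2 + (1 + 4·x + 6·x^2 + 4·x^3 + x^4)·Dx^3  (order 3).
h: a_k = 0, 0, 1/2, -1/3, 5/24, -1/10, …
ICs: h(0) = 0, h′(0) = 0, h′′(0) = 1.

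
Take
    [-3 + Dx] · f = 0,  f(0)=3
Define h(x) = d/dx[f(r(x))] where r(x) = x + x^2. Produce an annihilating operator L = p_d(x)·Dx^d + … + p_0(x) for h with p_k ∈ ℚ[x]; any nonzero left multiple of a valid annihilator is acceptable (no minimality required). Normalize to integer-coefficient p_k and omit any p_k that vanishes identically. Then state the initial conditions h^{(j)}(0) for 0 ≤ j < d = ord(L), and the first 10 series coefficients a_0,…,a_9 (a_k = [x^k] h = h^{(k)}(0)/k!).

f: a_k = 3, 9, 27/2, 27/2, 81/8, 243/40, 243/80, 729/560, 2187/4480, 729/4480, …
f∘r: x↦r, Dx↦Dx/r' in L_f ⇒ L₀.
Derive L from L₀ (diff closure).
L = (5 + 12·x + 12·x^2) + (-1 - 2·x)·Dx  (order 1).
h: a_k = 9, 45, 243/2, 513/2, 3483/8, 25839/40, 13527/16, 564651/560, 4940433/4480, 5034717/4480, …
ICs: h(0) = 9.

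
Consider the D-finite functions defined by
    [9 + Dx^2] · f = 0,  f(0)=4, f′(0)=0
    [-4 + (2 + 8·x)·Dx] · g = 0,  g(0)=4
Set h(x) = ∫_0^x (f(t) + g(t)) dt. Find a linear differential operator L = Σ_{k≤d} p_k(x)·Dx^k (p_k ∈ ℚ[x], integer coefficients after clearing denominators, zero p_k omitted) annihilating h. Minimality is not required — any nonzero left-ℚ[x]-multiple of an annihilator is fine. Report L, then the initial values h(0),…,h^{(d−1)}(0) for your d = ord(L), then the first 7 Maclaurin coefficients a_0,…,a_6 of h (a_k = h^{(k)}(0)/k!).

f: a_k = 4, 0, -18, 0, 27/2, 0, -81/20, …
g: a_k = 4, 8, -8, 16, -40, 112, -336, …
L₀ := lclm(L_f,L_g); ord L₀ ≤ 2+1.
h=∫h₀ ⇒ L = L₀·Dx.
L = (-378 - 1296·x - 2592·x^2)·Dx + (45 + 828·x + 3888·x^2 + 5184·x^3)·Dx^2 + (-42 - 144·x - 288·x^2)·Dx^3 + (5 + 92·x + 432·x^2 + 576·x^3)·Dx^4  (order 4).
h: a_k = 0, 8, 4, -26/3, 4, -53/10, 56/3, …
ICs: h(0) = 0, h′(0) = 8, h′′(0) = 8, h′′′(0) = -52.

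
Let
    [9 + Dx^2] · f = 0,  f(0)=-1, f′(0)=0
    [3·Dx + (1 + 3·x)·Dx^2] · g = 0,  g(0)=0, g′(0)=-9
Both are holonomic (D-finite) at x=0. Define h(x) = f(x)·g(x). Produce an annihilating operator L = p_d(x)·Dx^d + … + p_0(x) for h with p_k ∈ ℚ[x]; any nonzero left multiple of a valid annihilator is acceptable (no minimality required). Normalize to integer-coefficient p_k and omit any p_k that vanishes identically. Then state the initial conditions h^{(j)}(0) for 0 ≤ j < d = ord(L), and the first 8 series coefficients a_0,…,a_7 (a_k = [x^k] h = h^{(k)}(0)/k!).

f: a_k = -1, 0, 9/2, 0, -27/8, 0, 81/80, 0, …
g: a_k = 0, -9, 27/2, -27, 243/4, -729/5, 729/2, -6561/7, …
Product ⇒ symmetric product L₀, ord ≤ 4.
L = (-81 + 486·x + 4617·x^2 + 11664·x^3 + 8748·x^4) + (36 + 540·x + 1944·x^2 + 1944·x^3)·Dx + (180·x + 1134·x^2 + 2592·x^3 + 1944·x^4)·Dx^2 + (4 + 60·x + 216·x^2 + 216·x^3)·Dx^3 + (1 + 14·x + 69·x^2 + 144·x^3 + 108·x^4)·Dx^4  (order 4).
h: a_k = 0, 9, -27/2, -27/2, 0, 2187/40, -2187/16, 203391/560, …
ICs: h(0) = 0, h′(0) = 9, h′′(0) = -27, h′′′(0) = -81.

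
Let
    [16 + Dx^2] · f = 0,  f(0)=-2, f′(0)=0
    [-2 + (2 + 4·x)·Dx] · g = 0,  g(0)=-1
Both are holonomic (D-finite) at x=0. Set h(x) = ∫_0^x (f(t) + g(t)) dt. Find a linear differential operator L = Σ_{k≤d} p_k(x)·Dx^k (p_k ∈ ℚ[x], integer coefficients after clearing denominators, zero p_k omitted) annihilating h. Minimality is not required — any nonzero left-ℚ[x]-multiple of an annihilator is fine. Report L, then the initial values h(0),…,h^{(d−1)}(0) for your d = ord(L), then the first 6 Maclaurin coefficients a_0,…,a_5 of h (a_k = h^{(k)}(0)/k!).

f: a_k = -2, 0, 16, 0, -64/3, 0, …
g: a_k = -1, -1, 1/2, -1/2, 5/8, -7/8, …
L₀ := lclm(L_f,L_g); ord L₀ ≤ 2+1.
h=∫₀ˣh₀: take L = L₀·Dx.
L = (-304 - 1024·x - 1024·x^2)·Dx + (240 + 1504·x + 3072·x^2 + 2048·x^3)·Dx^2 + (-19 - 64·x - 64·x^2)·Dx^3 + (15 + 94·x + 192·x^2 + 128·x^3)·Dx^4  (order 4).
h: a_k = 0, -3, -1/2, 11/2, -1/8, -497/120, …
ICs: h(0) = 0, h′(0) = -3, h′′(0) = -1, h′′′(0) = 33.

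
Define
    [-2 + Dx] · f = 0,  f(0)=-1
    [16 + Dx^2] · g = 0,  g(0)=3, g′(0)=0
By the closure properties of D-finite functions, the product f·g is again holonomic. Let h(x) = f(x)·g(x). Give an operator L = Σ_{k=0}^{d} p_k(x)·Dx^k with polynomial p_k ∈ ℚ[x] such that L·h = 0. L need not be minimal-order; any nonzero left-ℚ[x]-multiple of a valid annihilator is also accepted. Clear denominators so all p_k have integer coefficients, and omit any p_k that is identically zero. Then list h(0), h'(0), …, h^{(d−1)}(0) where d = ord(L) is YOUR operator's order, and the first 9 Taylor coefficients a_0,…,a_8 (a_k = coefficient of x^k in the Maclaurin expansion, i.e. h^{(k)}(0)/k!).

f: a_k = -1, -2, -2, -4/3, -2/3, -4/15, -4/45, -8/315, -2/315, …
g: a_k = 3, 0, -24, 0, 32, 0, -256/15, 0, 512/105, …
Product ⇒ symmetric product L₀, ord ≤ 2.
L = 20 - 4·Dx + Dx^2  (order 2).
h: a_k = -3, -6, 18, 44, 14, -164/5, -156/5, -232/105, 1054/105, …
ICs: h(0) = -3, h′(0) = -6.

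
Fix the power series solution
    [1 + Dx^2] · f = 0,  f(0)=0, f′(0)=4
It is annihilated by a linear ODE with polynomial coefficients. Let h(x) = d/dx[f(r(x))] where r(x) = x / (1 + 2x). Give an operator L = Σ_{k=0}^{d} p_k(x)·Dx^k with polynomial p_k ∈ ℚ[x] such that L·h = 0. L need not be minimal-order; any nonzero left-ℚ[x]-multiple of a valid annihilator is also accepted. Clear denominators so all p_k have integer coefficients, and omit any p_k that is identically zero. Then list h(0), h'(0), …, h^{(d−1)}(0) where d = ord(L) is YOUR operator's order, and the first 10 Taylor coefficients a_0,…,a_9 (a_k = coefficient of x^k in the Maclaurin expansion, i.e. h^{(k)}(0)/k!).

f: a_k = 0, 4, 0, -2/3, 0, 1/30, 0, -1/1260, 0, 1/90720, …
h₀=f(r): pull back L_f along r ⇒ L₀.
h₀' ⇒ L via d/dx closure of L₀.
L = (25 + 96·x + 96·x^2) + (12 + 72·x + 144·x^2 + 96·x^3)·Dx + (1 + 8·x + 24·x^2 + 32·x^3 + 16·x^4)·Dx^2  (order 2).
h: a_k = 4, -16, 46, -112, 1441/6, -450, 123479/180, -26396/45, -12104063/10080, 4486271/504, …
ICs: h(0) = 4, h′(0) = -16.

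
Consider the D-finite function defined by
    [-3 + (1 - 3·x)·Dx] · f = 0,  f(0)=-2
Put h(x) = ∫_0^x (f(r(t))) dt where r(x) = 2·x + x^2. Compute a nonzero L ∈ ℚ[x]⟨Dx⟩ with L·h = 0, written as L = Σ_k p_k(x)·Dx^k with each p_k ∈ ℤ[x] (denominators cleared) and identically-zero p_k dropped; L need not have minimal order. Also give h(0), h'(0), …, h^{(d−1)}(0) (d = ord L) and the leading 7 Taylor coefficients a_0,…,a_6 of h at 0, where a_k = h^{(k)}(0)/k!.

f: a_k = -2, -6, -18, -54, -162, -486, -1458, …
L₀ from L_f via x↦r, Dx↦r'^{-1}Dx.
∫: right-multiply L₀ by Dx.
L = (6 + 6·x)·Dx + (-1 + 6·x + 3·x^2)·Dx^2  (order 2).
h: a_k = 0, -2, -6, -26, -126, -3258/5, -3510, …
ICs: h(0) = 0, h′(0) = -2.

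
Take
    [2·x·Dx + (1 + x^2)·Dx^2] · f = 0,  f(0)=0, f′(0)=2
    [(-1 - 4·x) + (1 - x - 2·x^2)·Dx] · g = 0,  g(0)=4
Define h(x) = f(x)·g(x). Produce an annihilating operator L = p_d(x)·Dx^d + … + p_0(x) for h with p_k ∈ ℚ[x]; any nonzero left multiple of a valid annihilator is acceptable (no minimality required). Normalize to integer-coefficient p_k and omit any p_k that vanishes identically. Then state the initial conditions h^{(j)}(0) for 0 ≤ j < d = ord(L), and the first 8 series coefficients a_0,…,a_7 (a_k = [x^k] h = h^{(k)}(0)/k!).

L = (4 + 2·x + 12·x^2) + (2 + 6·x + 4·x^2 + 12·x^3)·Dx + (-1 + x + x^2 + x^3 + 2·x^4)·Dx^2  (order 2).
h: a_k = 0, 8, 8, 64/3, 112/3, 408/5, 2344/15, 33424/105, …
ICs: h(0) = 0, h′(0) = 8.

f: a_k = 0, 2, 0, -2/3, 0, 2/5, 0, -2/7, …
g: a_k = 4, 4, 12, 20, 44, 84, 172, 340, …
Sym-product of L_f,L_g gives L₀ (≤ ord 2).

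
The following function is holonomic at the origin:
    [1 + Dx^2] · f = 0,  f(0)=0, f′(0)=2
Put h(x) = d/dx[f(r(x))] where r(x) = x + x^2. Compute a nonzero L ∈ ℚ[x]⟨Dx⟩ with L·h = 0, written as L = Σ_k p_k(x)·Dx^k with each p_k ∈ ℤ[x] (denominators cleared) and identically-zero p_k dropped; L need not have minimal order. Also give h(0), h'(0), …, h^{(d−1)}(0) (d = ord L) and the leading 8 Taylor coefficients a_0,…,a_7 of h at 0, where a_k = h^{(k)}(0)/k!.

f: a_k = 0, 2, 0, -1/3, 0, 1/60, 0, -1/2520, …
h₀=f(r): pull back L_f along r ⇒ L₀.
Differentiate: ansatz ord ≤ ord L₀ ⇒ L.
L = (13 + 8·x + 24·x^2 + 32·x^3 + 16·x^4) + (-6 - 12·x)·Dx + (1 + 4·x + 4·x^2)·Dx^2  (order 2).
h: a_k = 2, 4, -1, -4, -59/12, -3/2, 419/360, 59/45, …
ICs: h(0) = 2, h′(0) = 4.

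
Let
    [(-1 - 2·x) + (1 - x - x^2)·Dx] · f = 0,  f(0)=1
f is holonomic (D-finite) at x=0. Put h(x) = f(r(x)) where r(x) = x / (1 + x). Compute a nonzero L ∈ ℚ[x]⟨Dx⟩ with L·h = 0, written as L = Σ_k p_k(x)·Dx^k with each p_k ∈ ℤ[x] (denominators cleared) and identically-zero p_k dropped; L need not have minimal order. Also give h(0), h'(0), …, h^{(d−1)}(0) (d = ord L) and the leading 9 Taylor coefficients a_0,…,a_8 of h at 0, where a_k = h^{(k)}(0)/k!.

L = (1 + 3·x) + (-1 - 2·x + x^3)·Dx  (order 1).
h: a_k = 1, 1, 1, 0, 1, -1, 2, -3, 5, …
ICs: h(0) = 1.

f: a_k = 1, 1, 2, 3, 5, 8, 13, 21, 34, …
Change of var in L_f (x↦r) gives L₀.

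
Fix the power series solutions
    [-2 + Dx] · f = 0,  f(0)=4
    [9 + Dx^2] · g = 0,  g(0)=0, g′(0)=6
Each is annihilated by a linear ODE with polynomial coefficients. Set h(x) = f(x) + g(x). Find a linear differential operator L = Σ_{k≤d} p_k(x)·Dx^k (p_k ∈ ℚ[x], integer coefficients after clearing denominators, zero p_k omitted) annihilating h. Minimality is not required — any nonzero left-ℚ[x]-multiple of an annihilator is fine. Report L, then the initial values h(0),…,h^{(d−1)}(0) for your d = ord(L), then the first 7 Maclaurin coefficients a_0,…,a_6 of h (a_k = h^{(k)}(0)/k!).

L = -18 + 9·Dx - 2·Dx^2 + Dx^3  (order 3).
h: a_k = 4, 14, 8, -11/3, 8/3, 307/60, 16/45, …
ICs: h(0) = 4, h′(0) = 14, h′′(0) = 16.

f: a_k = 4, 8, 8, 16/3, 8/3, 16/15, 16/45, …
g: a_k = 0, 6, 0, -9, 0, 81/20, 0, …
Sum ⇒ L₀ = lclm(L_f,L_g) in ℚ(x)⟨Dx⟩.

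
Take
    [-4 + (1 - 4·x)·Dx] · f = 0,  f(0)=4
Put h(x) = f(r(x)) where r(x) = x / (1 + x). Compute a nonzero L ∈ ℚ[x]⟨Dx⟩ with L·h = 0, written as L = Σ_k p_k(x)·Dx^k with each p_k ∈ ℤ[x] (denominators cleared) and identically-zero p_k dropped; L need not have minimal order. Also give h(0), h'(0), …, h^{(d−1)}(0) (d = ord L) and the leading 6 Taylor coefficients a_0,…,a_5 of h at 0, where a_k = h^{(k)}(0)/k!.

L = 4 + (-1 + 2·x + 3·x^2)·Dx  (order 1).
h: a_k = 4, 16, 48, 144, 432, 1296, …
ICs: h(0) = 4.

f: a_k = 4, 16, 64, 256, 1024, 4096, …
Change of var in L_f (x↦r) gives L₀.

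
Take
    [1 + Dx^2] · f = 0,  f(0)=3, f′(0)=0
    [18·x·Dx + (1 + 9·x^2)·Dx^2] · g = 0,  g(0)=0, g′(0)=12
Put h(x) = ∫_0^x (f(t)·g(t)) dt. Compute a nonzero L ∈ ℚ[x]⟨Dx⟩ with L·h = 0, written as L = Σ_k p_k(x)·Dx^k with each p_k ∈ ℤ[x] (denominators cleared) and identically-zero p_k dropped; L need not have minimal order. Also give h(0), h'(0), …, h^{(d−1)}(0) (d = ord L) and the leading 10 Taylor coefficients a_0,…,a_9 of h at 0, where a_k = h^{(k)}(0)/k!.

f: a_k = 3, 0, -3/2, 0, 1/8, 0, -1/240, 0, 1/13440, 0, …
g: a_k = 0, 12, 0, -36, 0, 972/5, 0, -8748/7, 0, 8748, …
Sym-product of L_f,L_g gives L₀ (≤ ord 4).
∫: right-multiply L₀ by Dx.
L = (370 + 9594·x^2 + 4131·x^4 + 2916·x^6 + 6561·x^8)·Dx + (684·x + 6804·x^3 + 8748·x^5 + 26244·x^7)·Dx^2 + (380 + 9792·x^2 + 5346·x^4 + 5832·x^6 + 13122·x^8)·Dx^3 + (684·x + 6804·x^3 + 8748·x^5 + 26244·x^7)·Dx^4 + (10 + 198·x^2 + 1215·x^4 + 2916·x^6 + 6561·x^8)·Dx^5  (order 5).
h: a_k = 0, 0, 18, 0, -63/2, 0, 2129/20, 0, -566341/1120, 0, …
ICs: h(0) = 0, h′(0) = 0, h′′(0) = 36, h′′′(0) = 0, h′′′′(0) = -756.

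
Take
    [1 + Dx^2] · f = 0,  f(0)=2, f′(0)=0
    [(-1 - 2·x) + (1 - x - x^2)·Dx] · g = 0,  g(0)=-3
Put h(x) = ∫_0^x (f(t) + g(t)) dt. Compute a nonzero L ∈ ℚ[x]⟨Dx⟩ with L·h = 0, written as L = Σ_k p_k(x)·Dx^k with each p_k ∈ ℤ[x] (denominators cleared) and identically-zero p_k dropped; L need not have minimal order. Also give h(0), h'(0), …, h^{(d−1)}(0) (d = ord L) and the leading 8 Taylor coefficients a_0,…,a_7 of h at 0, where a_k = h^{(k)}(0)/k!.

f: a_k = 2, 0, -1, 0, 1/12, 0, -1/360, 0, …
g: a_k = -3, -3, -6, -9, -15, -24, -39, -63, …
L₀ := lclm(L_f,L_g); ord L₀ ≤ 2+1.
Integrate: L := L₀·Dx.
L = (-19 - 48·x - 31·x^2 - 24·x^3 - 5·x^4 - 2·x^5)·Dx + (5 - x - 4·x^2 - 7·x^3 - 6·x^4 - 3·x^5 - x^6)·Dx^2 + (-19 - 48·x - 31·x^2 - 24·x^3 - 5·x^4 - 2·x^5)·Dx^3 + (5 - x - 4·x^2 - 7·x^3 - 6·x^4 - 3·x^5 - x^6)·Dx^4  (order 4).
h: a_k = 0, -1, -3/2, -7/3, -9/4, -179/60, -4, -14041/2520, …
ICs: h(0) = 0, h′(0) = -1, h′′(0) = -3, h′′′(0) = -14.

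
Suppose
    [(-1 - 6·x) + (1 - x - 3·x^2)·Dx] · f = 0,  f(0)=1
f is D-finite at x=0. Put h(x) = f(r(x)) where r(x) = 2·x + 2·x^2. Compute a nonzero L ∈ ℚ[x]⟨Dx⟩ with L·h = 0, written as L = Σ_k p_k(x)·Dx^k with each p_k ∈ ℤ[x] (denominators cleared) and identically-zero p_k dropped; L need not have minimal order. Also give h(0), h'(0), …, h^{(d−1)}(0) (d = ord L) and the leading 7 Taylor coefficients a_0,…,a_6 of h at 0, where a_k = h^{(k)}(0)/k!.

f: a_k = 1, 1, 4, 7, 19, 40, 97, …
L₀ from L_f via x↦r, Dx↦r'^{-1}Dx.
L = (2 + 28·x + 72·x^2 + 48·x^3) + (-1 + 2·x + 14·x^2 + 24·x^3 + 12·x^4)·Dx  (order 1).
h: a_k = 1, 2, 18, 88, 488, 2664, 14488, …
ICs: h(0) = 1.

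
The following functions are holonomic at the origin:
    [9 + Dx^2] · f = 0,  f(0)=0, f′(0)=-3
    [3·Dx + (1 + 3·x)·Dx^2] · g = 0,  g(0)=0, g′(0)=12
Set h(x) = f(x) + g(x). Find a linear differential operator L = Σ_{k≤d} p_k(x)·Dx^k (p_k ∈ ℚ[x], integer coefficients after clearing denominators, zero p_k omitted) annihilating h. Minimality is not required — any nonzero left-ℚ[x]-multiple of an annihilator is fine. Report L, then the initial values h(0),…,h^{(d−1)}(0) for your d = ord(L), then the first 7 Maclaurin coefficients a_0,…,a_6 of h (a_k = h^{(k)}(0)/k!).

f: a_k = 0, -3, 0, 9/2, 0, -81/40, 0, …
g: a_k = 0, 12, -18, 36, -81, 972/5, -486, …
L₀ := lclm(L_f,L_g); ord L₀ ≤ 2+2.
L = (63 + 54·x + 81·x^2)·Dx + (9 + 45·x + 81·x^2 + 81·x^3)·Dx^2 + (7 + 6·x + 9·x^2)·Dx^3 + (1 + 5·x + 9·x^2 + 9·x^3)·Dx^4  (order 4).
h: a_k = 0, 9, -18, 81/2, -81, 1539/8, -486, …
ICs: h(0) = 0, h′(0) = 9, h′′(0) = -36, h′′′(0) = 243.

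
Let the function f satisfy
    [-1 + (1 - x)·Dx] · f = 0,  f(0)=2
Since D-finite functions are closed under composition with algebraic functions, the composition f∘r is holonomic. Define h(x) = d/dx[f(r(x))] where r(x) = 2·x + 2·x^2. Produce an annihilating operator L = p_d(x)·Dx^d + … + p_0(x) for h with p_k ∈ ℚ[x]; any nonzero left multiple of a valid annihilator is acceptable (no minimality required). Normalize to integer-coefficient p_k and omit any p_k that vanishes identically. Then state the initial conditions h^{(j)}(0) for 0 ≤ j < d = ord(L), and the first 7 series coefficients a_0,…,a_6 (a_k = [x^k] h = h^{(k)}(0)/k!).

f: a_k = 2, 2, 2, 2, 2, 2, 2, …
Substitute x→r, Dx→(1/r')Dx; clear ⇒ L₀.
Differentiate: ansatz ord ≤ ord L₀ ⇒ L.
L = (6 + 12·x + 12·x^2) + (-1 + 6·x^2 + 4·x^3)·Dx  (order 1).
h: a_k = 4, 24, 96, 352, 1200, 3936, 12544, …
ICs: h(0) = 4.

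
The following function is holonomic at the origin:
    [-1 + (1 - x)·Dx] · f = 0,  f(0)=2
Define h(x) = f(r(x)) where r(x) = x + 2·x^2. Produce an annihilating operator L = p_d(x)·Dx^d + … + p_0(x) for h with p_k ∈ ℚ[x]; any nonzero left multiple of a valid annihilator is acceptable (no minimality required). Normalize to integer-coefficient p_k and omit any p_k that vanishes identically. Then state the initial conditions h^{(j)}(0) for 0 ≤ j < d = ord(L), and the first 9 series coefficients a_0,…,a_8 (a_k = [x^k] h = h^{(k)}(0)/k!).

f: a_k = 2, 2, 2, 2, 2, 2, 2, 2, 2, …
Change of var in L_f (x↦r) gives L₀.
L = (1 + 4·x) + (-1 + x + 2·x^2)·Dx  (order 1).
h: a_k = 2, 2, 6, 10, 22, 42, 86, 170, 342, …
ICs: h(0) = 2.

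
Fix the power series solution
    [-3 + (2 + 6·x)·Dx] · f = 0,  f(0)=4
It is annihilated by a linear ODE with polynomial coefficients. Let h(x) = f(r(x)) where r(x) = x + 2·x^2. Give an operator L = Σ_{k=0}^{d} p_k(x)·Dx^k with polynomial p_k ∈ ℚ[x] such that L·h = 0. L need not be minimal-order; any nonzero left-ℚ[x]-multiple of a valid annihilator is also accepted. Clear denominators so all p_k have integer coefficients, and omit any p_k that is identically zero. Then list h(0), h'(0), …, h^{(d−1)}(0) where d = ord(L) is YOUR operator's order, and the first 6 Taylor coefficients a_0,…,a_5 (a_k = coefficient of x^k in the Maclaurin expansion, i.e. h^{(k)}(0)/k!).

f: a_k = 4, 6, -9/2, 27/4, -405/32, 1701/64, …
L₀ from L_f via x↦r, Dx↦r'^{-1}Dx.
L = (-3 - 12·x) + (2 + 6·x + 12·x^2)·Dx  (order 1).
h: a_k = 4, 6, 15/2, -45/4, 315/32, 405/64, …
ICs: h(0) = 4.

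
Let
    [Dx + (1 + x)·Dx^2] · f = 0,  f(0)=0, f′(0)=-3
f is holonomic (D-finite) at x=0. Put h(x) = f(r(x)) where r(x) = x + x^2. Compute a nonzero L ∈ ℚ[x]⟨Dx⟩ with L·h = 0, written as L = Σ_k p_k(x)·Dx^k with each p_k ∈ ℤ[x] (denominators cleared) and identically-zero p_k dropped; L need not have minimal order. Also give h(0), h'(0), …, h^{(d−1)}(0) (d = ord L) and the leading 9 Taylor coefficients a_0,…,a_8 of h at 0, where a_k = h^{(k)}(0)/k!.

L = (-1 + 2·x + 2·x^2)·Dx + (1 + 3·x + 3·x^2 + 2·x^3)·Dx^2  (order 2).
h: a_k = 0, -3, -3/2, 2, -3/4, -3/5, 1, -3/7, -3/8, …
ICs: h(0) = 0, h′(0) = -3.

f: a_k = 0, -3, 3/2, -1, 3/4, -3/5, 1/2, -3/7, 3/8, …
h₀=f(r): pull back L_f along r ⇒ L₀.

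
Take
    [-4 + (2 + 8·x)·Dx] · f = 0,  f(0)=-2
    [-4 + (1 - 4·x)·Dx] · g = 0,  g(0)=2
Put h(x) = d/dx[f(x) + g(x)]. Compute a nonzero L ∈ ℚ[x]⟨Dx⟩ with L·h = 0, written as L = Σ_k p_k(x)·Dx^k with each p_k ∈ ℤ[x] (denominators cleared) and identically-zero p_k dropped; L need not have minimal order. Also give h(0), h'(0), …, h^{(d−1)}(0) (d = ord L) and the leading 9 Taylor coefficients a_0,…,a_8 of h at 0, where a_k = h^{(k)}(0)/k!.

L = (-144 - 192·x) + (-42 - 432·x - 672·x^2)·Dx + (5 + 12·x - 80·x^2 - 192·x^3)·Dx^2  (order 2).
h: a_k = 4, 72, 360, 2128, 9960, 50160, 225680, 1062304, 4667112, …
ICs: h(0) = 4, h′(0) = 72.

f: a_k = -2, -4, 4, -8, 20, -56, 168, -528, 1716, …
g: a_k = 2, 8, 32, 128, 512, 2048, 8192, 32768, 131072, …
L₀ := lclm(L_f,L_g); ord L₀ ≤ 1+1.
Derive L from L₀ (diff closure).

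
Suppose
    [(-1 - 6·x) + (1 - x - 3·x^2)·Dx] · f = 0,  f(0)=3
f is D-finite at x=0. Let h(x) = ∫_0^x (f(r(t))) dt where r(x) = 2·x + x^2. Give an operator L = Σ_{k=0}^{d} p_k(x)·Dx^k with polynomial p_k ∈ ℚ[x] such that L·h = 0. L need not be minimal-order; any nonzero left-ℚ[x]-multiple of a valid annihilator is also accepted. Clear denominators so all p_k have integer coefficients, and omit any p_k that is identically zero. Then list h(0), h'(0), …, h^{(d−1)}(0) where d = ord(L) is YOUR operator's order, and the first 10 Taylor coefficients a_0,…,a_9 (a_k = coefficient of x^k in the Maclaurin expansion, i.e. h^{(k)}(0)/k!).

L = (2 + 26·x + 36·x^2 + 12·x^3)·Dx + (-1 + 2·x + 13·x^2 + 12·x^3 + 3·x^4)·Dx^2  (order 2).
h: a_k = 0, 3, 3, 17, 54, 1176/5, 965, 29613/7, 18657, 252163/3, …
ICs: h(0) = 0, h′(0) = 3.

f: a_k = 3, 3, 12, 21, 57, 120, 291, 651, 1524, 3477, …
h₀=f(r): pull back L_f along r ⇒ L₀.
h=∫h₀ ⇒ L = L₀·Dx.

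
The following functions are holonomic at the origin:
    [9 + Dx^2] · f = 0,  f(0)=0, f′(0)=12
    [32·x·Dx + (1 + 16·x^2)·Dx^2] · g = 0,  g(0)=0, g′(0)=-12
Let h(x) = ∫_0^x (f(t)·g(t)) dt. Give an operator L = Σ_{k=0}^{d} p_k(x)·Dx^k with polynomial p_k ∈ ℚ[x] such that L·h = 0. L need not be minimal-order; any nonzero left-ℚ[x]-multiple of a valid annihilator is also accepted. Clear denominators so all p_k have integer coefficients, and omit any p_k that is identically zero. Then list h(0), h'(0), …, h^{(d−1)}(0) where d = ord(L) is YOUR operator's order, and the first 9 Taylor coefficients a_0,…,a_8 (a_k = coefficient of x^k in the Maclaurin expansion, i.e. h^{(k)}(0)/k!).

f: a_k = 0, 12, 0, -18, 0, 81/10, 0, -243/140, 0, …
g: a_k = 0, -12, 0, 64, 0, -3072/5, 0, 49152/7, 0, …
f·g: L₀ = L_f ⊗_s L_g, ord ≤ 2·2.
Integrate: L := L₀·Dx.
L = (16425 + 696384·x^2 + 2778624·x^4 + 11943936·x^6 + 47775744·x^8)·Dx + (23616·x + 543744·x^3 + 3981312·x^5 + 21233664·x^7)·Dx^2 + (2050 + 87168·x^2 + 470016·x^4 + 2654208·x^6 + 10616832·x^8)·Dx^3 + (2624·x + 60416·x^3 + 442368·x^5 + 2359296·x^7)·Dx^4 + (25 + 1088·x^2 + 17920·x^4 + 147456·x^6 + 589824·x^8)·Dx^5  (order 5).
h: a_k = 0, 0, 0, -48, 0, 984/5, 0, -8622/7, 0, …
ICs: h(0) = 0, h′(0) = 0, h′′(0) = 0, h′′′(0) = -288, h′′′′(0) = 0.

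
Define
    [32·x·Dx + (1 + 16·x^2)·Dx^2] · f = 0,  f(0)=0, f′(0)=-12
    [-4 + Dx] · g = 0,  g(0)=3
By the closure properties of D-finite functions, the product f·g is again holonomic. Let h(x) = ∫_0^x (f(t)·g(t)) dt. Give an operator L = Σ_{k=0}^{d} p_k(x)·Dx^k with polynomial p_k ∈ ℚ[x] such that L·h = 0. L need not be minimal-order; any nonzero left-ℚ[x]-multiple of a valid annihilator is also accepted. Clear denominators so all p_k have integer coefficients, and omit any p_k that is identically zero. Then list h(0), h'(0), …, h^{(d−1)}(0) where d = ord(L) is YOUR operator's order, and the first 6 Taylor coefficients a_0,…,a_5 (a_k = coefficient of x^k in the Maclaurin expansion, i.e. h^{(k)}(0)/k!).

L = (16 - 128·x + 256·x^2)·Dx + (-8 + 32·x - 128·x^2)·Dx^2 + (1 + 16·x^2)·Dx^3  (order 3).
h: a_k = 0, 0, -18, -48, -24, 384/5, …
ICs: h(0) = 0, h′(0) = 0, h′′(0) = -36.

f: a_k = 0, -12, 0, 64, 0, -3072/5, …
g: a_k = 3, 12, 24, 32, 32, 128/5, …
f·g: L₀ = L_f ⊗_s L_g, ord ≤ 2·1.
Integrate: L := L₀·Dx.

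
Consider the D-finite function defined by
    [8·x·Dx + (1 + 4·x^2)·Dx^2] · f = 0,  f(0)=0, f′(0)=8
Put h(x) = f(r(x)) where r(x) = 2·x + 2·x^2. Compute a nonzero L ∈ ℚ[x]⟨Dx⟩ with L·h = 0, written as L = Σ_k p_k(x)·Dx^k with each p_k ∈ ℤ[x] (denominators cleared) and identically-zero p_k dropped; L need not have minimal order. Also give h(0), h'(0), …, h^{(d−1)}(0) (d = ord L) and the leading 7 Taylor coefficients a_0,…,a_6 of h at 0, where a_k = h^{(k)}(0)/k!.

L = (-2 + 32·x + 128·x^2 + 192·x^3 + 96·x^4)·Dx + (1 + 2·x + 16·x^2 + 64·x^3 + 80·x^4 + 32·x^5)·Dx^2  (order 2).
h: a_k = 0, 16, 16, -256/3, -256, 2816/5, 12032/3, …
ICs: h(0) = 0, h′(0) = 16.

f: a_k = 0, 8, 0, -32/3, 0, 128/5, 0, …
Change of var in L_f (x↦r) gives L₀.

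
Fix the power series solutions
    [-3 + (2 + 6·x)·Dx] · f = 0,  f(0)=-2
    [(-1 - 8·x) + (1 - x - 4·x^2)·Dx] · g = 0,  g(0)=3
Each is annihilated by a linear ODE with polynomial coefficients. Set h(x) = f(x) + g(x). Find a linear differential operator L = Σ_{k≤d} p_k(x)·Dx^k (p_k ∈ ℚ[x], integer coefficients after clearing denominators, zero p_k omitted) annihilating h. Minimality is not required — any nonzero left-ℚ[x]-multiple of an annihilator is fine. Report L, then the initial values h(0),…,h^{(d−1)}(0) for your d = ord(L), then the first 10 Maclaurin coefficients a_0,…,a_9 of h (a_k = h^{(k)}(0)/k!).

L = (69 + 387·x + 900·x^2 + 1440·x^3) + (-49 - 318·x - 1257·x^2 - 3240·x^3 - 3600·x^4)·Dx + (-2 + 46·x + 234·x^2 - 86·x^3 - 1440·x^4 - 1440·x^5)·Dx^2  (order 2).
h: a_k = 1, 0, 69/4, 189/8, 5973/64, 23259/128, 293325/512, 1282581/1024, 60076749/16384, 273859071/32768, …
ICs: h(0) = 1, h′(0) = 0.

f: a_k = -2, -3, 9/4, -27/8, 405/64, -1701/128, 15309/512, -72171/1024, 2814669/16384, -14073345/32768, …
g: a_k = 3, 3, 15, 27, 87, 195, 543, 1323, 3495, 8787, …
h₀=f+g: left-lcm gives L₀, ord ≤ 2.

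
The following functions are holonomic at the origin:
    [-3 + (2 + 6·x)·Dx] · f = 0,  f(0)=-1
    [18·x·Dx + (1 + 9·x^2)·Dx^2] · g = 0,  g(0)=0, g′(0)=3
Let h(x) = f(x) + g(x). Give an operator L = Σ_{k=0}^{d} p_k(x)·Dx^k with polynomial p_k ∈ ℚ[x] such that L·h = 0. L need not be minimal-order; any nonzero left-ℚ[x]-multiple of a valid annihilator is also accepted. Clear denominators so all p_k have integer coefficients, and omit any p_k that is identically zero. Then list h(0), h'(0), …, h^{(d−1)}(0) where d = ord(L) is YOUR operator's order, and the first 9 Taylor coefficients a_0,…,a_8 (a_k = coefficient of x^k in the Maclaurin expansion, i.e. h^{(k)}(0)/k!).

f: a_k = -1, -3/2, 9/8, -27/16, 405/128, -1701/256, 15309/1024, -72171/2048, 2814669/32768, …
g: a_k = 0, 3, 0, -9, 0, 243/5, 0, -2187/7, 0, …
h₀=f+g: left-lcm gives L₀, ord ≤ 3.
L = (-36 - 270·x + 972·x^2 + 1458·x^3)·Dx + (-33 - 144·x + 270·x^2 + 3888·x^3 + 5103·x^4)·Dx^2 + (-2 + 18·x + 108·x^2 + 324·x^3 + 1134·x^4 + 1458·x^5)·Dx^3  (order 3).
h: a_k = -1, 3/2, 9/8, -171/16, 405/128, 53703/1280, 15309/1024, -4984173/14336, 2814669/32768, …
ICs: h(0) = -1, h′(0) = 3/2, h′′(0) = 9/4.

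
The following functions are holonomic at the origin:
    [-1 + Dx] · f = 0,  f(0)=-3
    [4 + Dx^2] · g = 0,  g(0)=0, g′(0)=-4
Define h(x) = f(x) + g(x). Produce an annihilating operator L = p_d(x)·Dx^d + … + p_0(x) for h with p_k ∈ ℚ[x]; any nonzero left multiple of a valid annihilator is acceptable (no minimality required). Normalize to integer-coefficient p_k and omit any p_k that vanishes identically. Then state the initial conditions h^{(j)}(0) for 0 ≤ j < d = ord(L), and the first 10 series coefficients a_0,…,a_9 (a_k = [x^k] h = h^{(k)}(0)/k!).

L = -4 + 4·Dx - Dx^2 + Dx^3  (order 3).
h: a_k = -3, -7, -3/2, 13/6, -1/8, -67/120, -1/240, 253/5040, -1/13440, -1027/362880, …
ICs: h(0) = -3, h′(0) = -7, h′′(0) = -3.

f: a_k = -3, -3, -3/2, -1/2, -1/8, -1/40, -1/240, -1/1680, -1/13440, -1/120960, …
g: a_k = 0, -4, 0, 8/3, 0, -8/15, 0, 16/315, 0, -8/2835, …
L₀ := lclm(L_f,L_g); ord L₀ ≤ 1+2.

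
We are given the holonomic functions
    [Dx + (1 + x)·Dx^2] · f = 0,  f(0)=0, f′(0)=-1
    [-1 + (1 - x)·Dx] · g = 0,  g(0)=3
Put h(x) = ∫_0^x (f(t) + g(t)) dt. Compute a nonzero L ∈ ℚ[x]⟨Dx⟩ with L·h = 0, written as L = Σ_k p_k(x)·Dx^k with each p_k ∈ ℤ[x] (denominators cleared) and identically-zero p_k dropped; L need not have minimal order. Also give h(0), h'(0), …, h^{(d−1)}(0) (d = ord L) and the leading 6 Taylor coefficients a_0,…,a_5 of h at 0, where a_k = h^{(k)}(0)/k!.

L = (-10 - 2·x)·Dx^2 + (-4 - 16·x - 4·x^2)·Dx^3 + (3 + x - 3·x^2 - x^3)·Dx^4  (order 4).
h: a_k = 0, 3, 1, 7/6, 2/3, 13/20, …
ICs: h(0) = 0, h′(0) = 3, h′′(0) = 2, h′′′(0) = 7.

f: a_k = 0, -1, 1/2, -1/3, 1/4, -1/5, …
g: a_k = 3, 3, 3, 3, 3, 3, …
h₀=f+g: left-lcm gives L₀, ord ≤ 3.
∫: right-multiply L₀ by Dx.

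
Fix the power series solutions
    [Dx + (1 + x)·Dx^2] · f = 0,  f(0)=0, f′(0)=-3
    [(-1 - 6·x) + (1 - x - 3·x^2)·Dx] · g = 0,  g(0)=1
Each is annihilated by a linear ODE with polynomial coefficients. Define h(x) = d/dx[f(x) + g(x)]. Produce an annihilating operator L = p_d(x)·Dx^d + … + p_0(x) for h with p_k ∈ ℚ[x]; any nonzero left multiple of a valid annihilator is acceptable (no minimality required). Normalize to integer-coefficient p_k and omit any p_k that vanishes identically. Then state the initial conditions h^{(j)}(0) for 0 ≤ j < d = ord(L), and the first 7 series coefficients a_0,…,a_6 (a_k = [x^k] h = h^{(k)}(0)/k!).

L = (-58 - 350·x - 636·x^2 - 756·x^3 - 324·x^4) + (-40 - 364·x - 976·x^2 - 1632·x^3 - 1530·x^4 - 540·x^5)·Dx + (9 + 31·x + 27·x^2 - 115·x^3 - 345·x^4 - 333·x^5 - 108·x^6)·Dx^2  (order 2).
h: a_k = -2, 11, 18, 79, 197, 585, 1516, …
ICs: h(0) = -2, h′(0) = 11.

f: a_k = 0, -3, 3/2, -1, 3/4, -3/5, 1/2, …
g: a_k = 1, 1, 4, 7, 19, 40, 97, …
f+g: L₀ = lclm(L_f,L_g), ord ≤ 2+1.
h=h₀': d/dx-closure on L₀ ⇒ L.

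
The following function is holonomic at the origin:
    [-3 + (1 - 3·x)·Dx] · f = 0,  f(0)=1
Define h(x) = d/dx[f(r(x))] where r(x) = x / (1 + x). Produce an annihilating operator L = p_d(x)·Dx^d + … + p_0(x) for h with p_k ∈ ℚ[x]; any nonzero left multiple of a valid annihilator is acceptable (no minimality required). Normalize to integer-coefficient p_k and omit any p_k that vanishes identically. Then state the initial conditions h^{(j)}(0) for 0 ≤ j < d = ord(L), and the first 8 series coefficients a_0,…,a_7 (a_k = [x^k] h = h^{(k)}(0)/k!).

f: a_k = 1, 3, 9, 27, 81, 243, 729, 2187, …
f∘r: x↦r, Dx↦Dx/r' in L_f ⇒ L₀.
h₀' ⇒ L via d/dx closure of L₀.
L = 4 + (-1 + 2·x)·Dx  (order 1).
h: a_k = 3, 12, 36, 96, 240, 576, 1344, 3072, …
ICs: h(0) = 3.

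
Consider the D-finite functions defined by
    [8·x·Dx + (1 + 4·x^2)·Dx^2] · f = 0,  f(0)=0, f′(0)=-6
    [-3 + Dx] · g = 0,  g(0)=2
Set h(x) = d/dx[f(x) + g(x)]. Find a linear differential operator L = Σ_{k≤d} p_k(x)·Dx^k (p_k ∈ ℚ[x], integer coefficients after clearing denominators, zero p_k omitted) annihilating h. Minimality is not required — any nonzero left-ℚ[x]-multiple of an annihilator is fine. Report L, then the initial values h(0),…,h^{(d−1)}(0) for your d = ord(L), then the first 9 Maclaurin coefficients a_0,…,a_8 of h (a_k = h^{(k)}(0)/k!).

L = (24 - 72·x - 288·x^2 - 288·x^3) + (-17 + 24·x^2 - 144·x^4)·Dx + (3 + 8·x + 24·x^2 + 32·x^3 + 48·x^4)·Dx^2  (order 2).
h: a_k = 0, 18, 51, 27, -303/4, 243/20, 15603/40, 729/280, -3438453/2240, …
ICs: h(0) = 0, h′(0) = 18.

f: a_k = 0, -6, 0, 8, 0, -96/5, 0, 384/7, 0, …
g: a_k = 2, 6, 9, 9, 27/4, 81/20, 81/40, 243/280, 729/2240, …
f+g: L₀ = lclm(L_f,L_g), ord ≤ 2+1.
Derive L from L₀ (diff closure).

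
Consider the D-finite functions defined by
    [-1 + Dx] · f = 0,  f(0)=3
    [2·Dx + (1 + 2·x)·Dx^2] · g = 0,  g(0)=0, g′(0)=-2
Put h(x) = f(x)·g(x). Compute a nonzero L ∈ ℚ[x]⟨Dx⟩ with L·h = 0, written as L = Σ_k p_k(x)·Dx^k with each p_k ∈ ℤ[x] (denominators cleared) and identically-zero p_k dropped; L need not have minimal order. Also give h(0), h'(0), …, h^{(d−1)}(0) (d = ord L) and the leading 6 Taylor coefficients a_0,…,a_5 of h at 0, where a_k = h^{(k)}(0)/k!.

f: a_k = 3, 3, 3/2, 1/2, 1/8, 1/40, …
g: a_k = 0, -2, 2, -8/3, 4, -32/5, …
Product ⇒ symmetric product L₀, ord ≤ 2.
L = (-1 + 2·x) - 4·x·Dx + (1 + 2·x)·Dx^2  (order 2).
h: a_k = 0, -6, 0, -5, 6, -209/20, …
ICs: h(0) = 0, h′(0) = -6.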